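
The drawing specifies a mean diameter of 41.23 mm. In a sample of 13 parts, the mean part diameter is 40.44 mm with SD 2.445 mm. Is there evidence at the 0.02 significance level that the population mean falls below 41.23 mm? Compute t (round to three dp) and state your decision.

t = -1.165; fail to reject H0

H0: μ = 41.23; H1: μ < 41.23 (one-sample t-test, left-tailed).
t = (x̄ − μ₀)/(s/√n) = (40.44 − 41.23)/(2.445/√13) = -1.165
df = n − 1 = 12
p-value = P(T ≤ -1.165) ≈ 0.1333
Since p ≈ 0.1333 > α = 0.02, fail to reject H0; the evidence is not statistically significant.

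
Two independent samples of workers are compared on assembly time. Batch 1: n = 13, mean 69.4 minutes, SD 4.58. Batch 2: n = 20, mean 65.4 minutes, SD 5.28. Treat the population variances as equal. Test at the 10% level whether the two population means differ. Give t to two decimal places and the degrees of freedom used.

Let group 1 = batch 1, group 2 = batch 2. H0: μ_1 = μ_2; H1: μ_1 ≠ μ_2 (two-sample pooled-variance t-test, two-sided).
s_p² = [(13−1)·4.58² + (20−1)·5.28²]/(13+20−2) = 25.2067
t = (69.4 − 65.4)/√[25.2067·(1/13 + 1/20)] = 2.24
df = n₁ + n₂ − 2 = 31
Two-sided p-value ≈ 0.0327
Since p ≈ 0.0327 < α = 0.1, reject H0; the data support H1.

t = 2.24, df = 31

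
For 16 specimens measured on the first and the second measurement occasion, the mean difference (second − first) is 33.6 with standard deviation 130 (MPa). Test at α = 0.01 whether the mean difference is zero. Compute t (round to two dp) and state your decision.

H0: μ_d = 0; H1: μ_d ≠ 0 (paired t-test on the differences, two-sided).
t = d̄/(s_d/√n) = 33.6/(130/√16) = 1.03
df = n − 1 = 15
Two-sided p-value ≈ 0.318
Since p ≈ 0.318 > α = 0.01, fail to reject H0; the evidence is not statistically significant.

t = 1.03; fail to reject H0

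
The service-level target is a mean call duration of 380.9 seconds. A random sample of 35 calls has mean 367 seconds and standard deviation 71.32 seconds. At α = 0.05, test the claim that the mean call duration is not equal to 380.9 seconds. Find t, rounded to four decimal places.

-1.1530

H0: μ = 380.9; H1: μ ≠ 380.9 (one-sample t-test, two-sided).
t = (x̄ − μ₀)/(s/√n) = (367 − 380.9)/(71.32/√35) = -1.1530
df = n − 1 = 34
Two-sided p-value ≈ 0.2569
Since p ≈ 0.2569 > α = 0.05, fail to reject H0; the evidence is not statistically significant.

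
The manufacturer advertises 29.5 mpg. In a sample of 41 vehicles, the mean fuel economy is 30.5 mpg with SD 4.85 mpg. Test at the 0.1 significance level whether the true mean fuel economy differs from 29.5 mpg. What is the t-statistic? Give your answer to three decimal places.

H0: μ = 29.5; H1: μ ≠ 29.5 (one-sample t-test, two-sided).
t = (x̄ − μ₀)/(s/√n) = (30.5 − 29.5)/(4.85/√41) = 1.320
df = n − 1 = 40
Two-sided p-value ≈ 0.194
Since p ≈ 0.194 > α = 0.1, fail to reject H0; the data do not provide sufficient evidence against H0.

1.320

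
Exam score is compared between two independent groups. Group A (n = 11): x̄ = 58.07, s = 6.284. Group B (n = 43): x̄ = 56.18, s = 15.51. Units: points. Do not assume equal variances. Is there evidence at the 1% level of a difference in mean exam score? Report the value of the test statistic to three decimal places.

0.624

Let group 1 = group A, group 2 = group B. H0: μ_1 = μ_2; H1: μ_1 ≠ μ_2 (Welch's two-sample t-test, two-sided).
t = (x̄_1 − x̄_2)/√(s_1²/n_1 + s_2²/n_2) = (58.07 − 56.18)/√(6.284²/11 + 15.51²/43) = 0.624
Welch–Satterthwaite df ≈ 41.47
Two-sided p-value ≈ 0.536
Since p ≈ 0.536 > α = 0.01, fail to reject H0; the data do not provide sufficient evidence against H0.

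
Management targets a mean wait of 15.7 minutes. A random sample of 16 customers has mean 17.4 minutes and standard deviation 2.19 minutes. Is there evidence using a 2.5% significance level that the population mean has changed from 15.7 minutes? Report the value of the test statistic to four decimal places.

3.1050

H0: μ = 15.7; H1: μ ≠ 15.7 (one-sample t-test, two-sided).
t = (x̄ − μ₀)/(s/√n) = (17.4 − 15.7)/(2.19/√16) = 3.1050
df = n − 1 = 15
Two-sided p-value ≈ 0.0072
Since p ≈ 0.0072 < α = 0.025, reject H0; the evidence is statistically significant.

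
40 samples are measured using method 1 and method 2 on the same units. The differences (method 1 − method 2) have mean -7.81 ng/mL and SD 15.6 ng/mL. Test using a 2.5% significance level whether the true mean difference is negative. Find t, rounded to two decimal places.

-3.17

H0: μ_d = 0; H1: μ_d < 0 (paired t-test on the differences, left-tailed).
t = d̄/(s_d/√n) = -7.81/(15.6/√40) = -3.17
df = n − 1 = 39
p-value = P(T ≤ -3.17) ≈ 0.001
Since p ≈ 0.001 < α = 0.025, reject H0; the data support H1.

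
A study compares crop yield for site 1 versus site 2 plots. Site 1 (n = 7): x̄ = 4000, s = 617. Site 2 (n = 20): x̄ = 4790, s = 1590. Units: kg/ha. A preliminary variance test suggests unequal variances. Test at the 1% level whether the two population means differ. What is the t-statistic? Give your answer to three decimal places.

Let group 1 = site 1, group 2 = site 2. H0: μ_1 = μ_2; H1: μ_1 ≠ μ_2 (Welch's two-sample t-test, two-sided).
t = (x̄_1 − x̄_2)/√(s_1²/n_1 + s_2²/n_2) = (4000 − 4790)/√(617²/7 + 1590²/20) = -1.858
Welch–Satterthwaite df ≈ 24.50
Two-sided p-value ≈ 0.075
Since p ≈ 0.075 > α = 0.01, fail to reject H0; the evidence is not statistically significant.

-1.858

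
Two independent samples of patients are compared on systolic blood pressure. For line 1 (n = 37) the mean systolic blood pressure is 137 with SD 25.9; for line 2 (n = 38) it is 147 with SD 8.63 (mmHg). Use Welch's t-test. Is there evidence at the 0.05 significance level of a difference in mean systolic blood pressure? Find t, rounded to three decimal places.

Let group 1 = line 1, group 2 = line 2. H0: μ_1 = μ_2; H1: μ_1 ≠ μ_2 (Welch's two-sample t-test, two-sided).
t = (x̄_1 − x̄_2)/√(s_1²/n_1 + s_2²/n_2) = (137 − 147)/√(25.9²/37 + 8.63²/38) = -2.231
Welch–Satterthwaite df ≈ 43.71
Two-sided p-value ≈ 0.0309
Since p ≈ 0.0309 < α = 0.05, reject H0; the evidence is statistically significant.

-2.231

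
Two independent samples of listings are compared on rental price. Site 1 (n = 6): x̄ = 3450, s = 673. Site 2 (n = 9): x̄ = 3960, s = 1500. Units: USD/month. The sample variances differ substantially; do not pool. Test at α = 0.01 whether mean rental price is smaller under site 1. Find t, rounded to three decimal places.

Let group 1 = site 1, group 2 = site 2. H0: μ_1 = μ_2; H1: μ_1 < μ_2 (Welch's two-sample t-test, left-tailed).
t = (x̄_1 − x̄_2)/√(s_1²/n_1 + s_2²/n_2) = (3450 − 3960)/√(673²/6 + 1500²/9) = -0.894
Welch–Satterthwaite df ≈ 11.83
p-value = P(T ≤ -0.894) ≈ 0.195
Since p ≈ 0.195 > α = 0.01, fail to reject H0; the evidence is not statistically significant.

-0.894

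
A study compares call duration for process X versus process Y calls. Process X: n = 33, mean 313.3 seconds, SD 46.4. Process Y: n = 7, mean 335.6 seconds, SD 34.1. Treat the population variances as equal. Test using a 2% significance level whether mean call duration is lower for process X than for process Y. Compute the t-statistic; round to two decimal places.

-1.20

Let group 1 = process X, group 2 = process Y. H0: μ_1 = μ_2; H1: μ_1 < μ_2 (two-sample pooled-variance t-test, left-tailed).
s_p² = [(33−1)·46.4² + (7−1)·34.1²]/(33+7−2) = 1996.62
t = (313.3 − 335.6)/√[1996.62·(1/33 + 1/7)] = -1.20
df = n₁ + n₂ − 2 = 38
p-value = P(T ≤ -1.20) ≈ 0.1189
Since p ≈ 0.1189 > α = 0.02, fail to reject H0; the data do not provide sufficient evidence against H0.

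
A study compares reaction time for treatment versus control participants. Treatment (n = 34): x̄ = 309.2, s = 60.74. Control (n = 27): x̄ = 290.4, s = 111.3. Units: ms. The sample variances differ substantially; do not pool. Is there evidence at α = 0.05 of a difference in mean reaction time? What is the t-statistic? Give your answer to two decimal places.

0.79

Let group 1 = treatment, group 2 = control. H0: μ_1 = μ_2; H1: μ_1 ≠ μ_2 (Welch's two-sample t-test, two-sided).
t = (x̄_1 − x̄_2)/√(s_1²/n_1 + s_2²/n_2) = (309.2 − 290.4)/√(60.74²/34 + 111.3²/27) = 0.79
Welch–Satterthwaite df ≈ 38.07
Two-sided p-value ≈ 0.4348
Since p ≈ 0.4348 > α = 0.05, fail to reject H0; the data do not provide sufficient evidence against H0.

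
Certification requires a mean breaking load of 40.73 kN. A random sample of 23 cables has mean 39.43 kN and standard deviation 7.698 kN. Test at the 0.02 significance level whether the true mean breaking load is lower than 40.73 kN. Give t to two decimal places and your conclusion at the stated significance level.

H0: μ = 40.73; H1: μ < 40.73 (one-sample t-test, left-tailed).
t = (x̄ − μ₀)/(s/√n) = (39.43 − 40.73)/(7.698/√23) = -0.81
df = n − 1 = 22
p-value = P(T ≤ -0.81) ≈ 0.2133
Since p ≈ 0.2133 > α = 0.02, fail to reject H0; the evidence is not statistically significant.

t = -0.81; fail to reject H0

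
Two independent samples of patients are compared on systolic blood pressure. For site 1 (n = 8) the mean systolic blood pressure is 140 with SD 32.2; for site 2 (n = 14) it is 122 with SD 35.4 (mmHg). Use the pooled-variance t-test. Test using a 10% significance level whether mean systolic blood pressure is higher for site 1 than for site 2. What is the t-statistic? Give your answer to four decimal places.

Let group 1 = site 1, group 2 = site 2. H0: μ_1 = μ_2; H1: μ_1 > μ_2 (two-sample pooled-variance t-test, right-tailed).
s_p² = [(8−1)·32.2² + (14−1)·35.4²]/(8+14−2) = 1177.45
t = (140 − 122)/√[1177.45·(1/8 + 1/14)] = 1.1836
df = n₁ + n₂ − 2 = 20
p-value = P(T ≥ 1.1836) ≈ 0.125
Since p ≈ 0.125 > α = 0.1, fail to reject H0; the evidence is not statistically significant.

1.1836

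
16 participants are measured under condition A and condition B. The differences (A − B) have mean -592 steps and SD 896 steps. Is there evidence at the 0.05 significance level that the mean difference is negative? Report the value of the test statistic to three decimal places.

-2.643

H0: μ_d = 0; H1: μ_d < 0 (paired t-test on the differences, left-tailed).
t = d̄/(s_d/√n) = -592/(896/√16) = -2.643
df = n − 1 = 15
p-value = P(T ≤ -2.643) ≈ 0.0092
Since p ≈ 0.0092 < α = 0.05, reject H0; the data support H1.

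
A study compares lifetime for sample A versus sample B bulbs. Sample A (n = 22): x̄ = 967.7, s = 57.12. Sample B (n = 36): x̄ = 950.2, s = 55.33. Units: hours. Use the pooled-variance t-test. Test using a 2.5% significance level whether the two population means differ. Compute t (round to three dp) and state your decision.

Let group 1 = sample A, group 2 = sample B. H0: μ_1 = μ_2; H1: μ_1 ≠ μ_2 (two-sample pooled-variance t-test, two-sided).
s_p² = [(22−1)·57.12² + (36−1)·55.33²]/(22+36−2) = 3136.89
t = (967.7 − 950.2)/√[3136.89·(1/22 + 1/36)] = 1.155
df = n₁ + n₂ − 2 = 56
Two-sided p-value ≈ 0.2532
Since p ≈ 0.2532 > α = 0.025, fail to reject H0; the evidence is not statistically significant.

t = 1.155; fail to reject H0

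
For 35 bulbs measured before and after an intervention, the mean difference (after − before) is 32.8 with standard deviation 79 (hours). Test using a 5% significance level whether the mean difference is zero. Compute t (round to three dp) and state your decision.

t = 2.456; reject H0

H0: μ_d = 0; H1: μ_d ≠ 0 (paired t-test on the differences, two-sided).
t = d̄/(s_d/√n) = 32.8/(79/√35) = 2.456
df = n − 1 = 34
Two-sided p-value ≈ 0.0193
Since p ≈ 0.0193 < α = 0.05, reject H0; the evidence is statistically significant.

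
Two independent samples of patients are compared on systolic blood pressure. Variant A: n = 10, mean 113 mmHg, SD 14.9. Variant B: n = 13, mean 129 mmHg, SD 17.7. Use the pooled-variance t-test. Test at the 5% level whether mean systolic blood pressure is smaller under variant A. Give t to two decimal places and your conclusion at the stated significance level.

t = -2.30; reject H0

Let group 1 = variant A, group 2 = variant B. H0: μ_1 = μ_2; H1: μ_1 < μ_2 (two-sample pooled-variance t-test, left-tailed).
s_p² = [(10−1)·14.9² + (13−1)·17.7²]/(10+13−2) = 274.17
t = (113 − 129)/√[274.17·(1/10 + 1/13)] = -2.30
df = n₁ + n₂ − 2 = 21
p-value = P(T ≤ -2.30) ≈ 0.016
Since p ≈ 0.016 < α = 0.05, reject H0; the evidence is statistically significant.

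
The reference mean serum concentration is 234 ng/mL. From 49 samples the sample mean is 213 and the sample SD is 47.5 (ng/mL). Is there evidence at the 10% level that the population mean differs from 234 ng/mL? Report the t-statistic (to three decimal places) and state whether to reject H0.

t = -3.095; reject H0

H0: μ = 234; H1: μ ≠ 234 (one-sample t-test, two-sided).
t = (x̄ − μ₀)/(s/√n) = (213 − 234)/(47.5/√49) = -3.095
df = n − 1 = 48
Two-sided p-value ≈ 0.003
Since p ≈ 0.003 < α = 0.1, reject H0; the evidence is statistically significant.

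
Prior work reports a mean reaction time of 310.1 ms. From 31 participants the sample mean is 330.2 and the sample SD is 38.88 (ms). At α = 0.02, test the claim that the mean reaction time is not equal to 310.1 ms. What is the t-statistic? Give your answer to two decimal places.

H0: μ = 310.1; H1: μ ≠ 310.1 (one-sample t-test, two-sided).
t = (x̄ − μ₀)/(s/√n) = (330.2 − 310.1)/(38.88/√31) = 2.88
df = n − 1 = 30
Two-sided p-value ≈ 0.007
Since p ≈ 0.007 < α = 0.02, reject H0; the data support H1.

2.88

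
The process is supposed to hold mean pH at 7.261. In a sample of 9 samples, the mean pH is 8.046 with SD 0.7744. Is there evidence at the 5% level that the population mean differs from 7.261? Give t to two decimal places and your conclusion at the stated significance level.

H0: μ = 7.261; H1: μ ≠ 7.261 (one-sample t-test, two-sided).
t = (x̄ − μ₀)/(s/√n) = (8.046 − 7.261)/(0.7744/√9) = 3.04
df = n − 1 = 8
Two-sided p-value ≈ 0.016
Since p ≈ 0.016 < α = 0.05, reject H0; the data support H1.

t = 3.04; reject H0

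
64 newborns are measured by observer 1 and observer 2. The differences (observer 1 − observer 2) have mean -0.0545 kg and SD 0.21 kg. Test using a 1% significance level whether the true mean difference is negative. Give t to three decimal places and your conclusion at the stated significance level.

H0: μ_d = 0; H1: μ_d < 0 (paired t-test on the differences, left-tailed).
t = d̄/(s_d/√n) = -0.0545/(0.21/√64) = -2.076
df = n − 1 = 63
p-value = P(T ≤ -2.076) ≈ 0.0210
Since p ≈ 0.0210 > α = 0.01, fail to reject H0; the evidence is not statistically significant.

t = -2.076; fail to reject H0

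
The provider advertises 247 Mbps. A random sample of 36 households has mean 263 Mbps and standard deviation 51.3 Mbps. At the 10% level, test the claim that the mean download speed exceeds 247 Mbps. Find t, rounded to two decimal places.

H0: μ = 247; H1: μ > 247 (one-sample t-test, right-tailed).
t = (x̄ − μ₀)/(s/√n) = (263 − 247)/(51.3/√36) = 1.87
df = n − 1 = 35
p-value = P(T ≥ 1.87) ≈ 0.0348
Since p ≈ 0.0348 < α = 0.1, reject H0; the data support H1.

1.87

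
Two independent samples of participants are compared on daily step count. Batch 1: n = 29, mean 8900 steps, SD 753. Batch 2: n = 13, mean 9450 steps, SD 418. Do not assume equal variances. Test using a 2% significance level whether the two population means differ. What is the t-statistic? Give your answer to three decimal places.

Let group 1 = batch 1, group 2 = batch 2. H0: μ_1 = μ_2; H1: μ_1 ≠ μ_2 (Welch's two-sample t-test, two-sided).
t = (x̄_1 − x̄_2)/√(s_1²/n_1 + s_2²/n_2) = (8900 − 9450)/√(753²/29 + 418²/13) = -3.028
Welch–Satterthwaite df ≈ 37.92
Two-sided p-value ≈ 0.0044
Since p ≈ 0.0044 < α = 0.02, reject H0; the data support H1.

-3.028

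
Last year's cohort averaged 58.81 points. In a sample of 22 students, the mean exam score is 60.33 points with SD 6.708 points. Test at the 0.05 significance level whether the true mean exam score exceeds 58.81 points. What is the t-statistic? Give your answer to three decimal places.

H0: μ = 58.81; H1: μ > 58.81 (one-sample t-test, right-tailed).
t = (x̄ − μ₀)/(s/√n) = (60.33 − 58.81)/(6.708/√22) = 1.063
df = n − 1 = 21
p-value = P(T ≥ 1.063) ≈ 0.150
Since p ≈ 0.150 > α = 0.05, fail to reject H0; the evidence is not statistically significant.

1.063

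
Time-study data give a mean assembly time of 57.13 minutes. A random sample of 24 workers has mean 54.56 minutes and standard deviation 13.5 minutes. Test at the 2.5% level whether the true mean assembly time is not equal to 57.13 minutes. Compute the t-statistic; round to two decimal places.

H0: μ = 57.13; H1: μ ≠ 57.13 (one-sample t-test, two-sided).
t = (x̄ − μ₀)/(s/√n) = (54.56 − 57.13)/(13.5/√24) = -0.93
df = n − 1 = 23
Two-sided p-value ≈ 0.361
Since p ≈ 0.361 > α = 0.025, fail to reject H0; the evidence is not statistically significant.

-0.93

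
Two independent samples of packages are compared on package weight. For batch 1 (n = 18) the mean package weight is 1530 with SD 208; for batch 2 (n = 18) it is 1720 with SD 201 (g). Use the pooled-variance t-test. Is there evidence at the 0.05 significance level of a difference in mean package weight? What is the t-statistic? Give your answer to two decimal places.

Let group 1 = batch 1, group 2 = batch 2. H0: μ_1 = μ_2; H1: μ_1 ≠ μ_2 (two-sample pooled-variance t-test, two-sided).
s_p² = [(18−1)·208² + (18−1)·201²]/(18+18−2) = 41832.5
t = (1530 − 1720)/√[41832.5·(1/18 + 1/18)] = -2.79
df = n₁ + n₂ − 2 = 34
Two-sided p-value ≈ 0.0086
Since p ≈ 0.0086 < α = 0.05, reject H0; the data support H1.

-2.79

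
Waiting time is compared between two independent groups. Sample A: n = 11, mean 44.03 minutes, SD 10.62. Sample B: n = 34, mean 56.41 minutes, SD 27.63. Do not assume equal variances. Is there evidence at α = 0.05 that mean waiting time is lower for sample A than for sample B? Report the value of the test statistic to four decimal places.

Let group 1 = sample A, group 2 = sample B. H0: μ_1 = μ_2; H1: μ_1 < μ_2 (Welch's two-sample t-test, left-tailed).
t = (x̄_1 − x̄_2)/√(s_1²/n_1 + s_2²/n_2) = (44.03 − 56.41)/√(10.62²/11 + 27.63²/34) = -2.1647
Welch–Satterthwaite df ≈ 41.48
p-value = P(T ≤ -2.1647) ≈ 0.018
Since p ≈ 0.018 < α = 0.05, reject H0; the data support H1.

-2.1647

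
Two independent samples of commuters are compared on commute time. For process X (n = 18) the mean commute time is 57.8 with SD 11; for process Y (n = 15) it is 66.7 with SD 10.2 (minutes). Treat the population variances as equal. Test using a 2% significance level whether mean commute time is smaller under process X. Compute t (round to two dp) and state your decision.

t = -2.39; reject H0

Let group 1 = process X, group 2 = process Y. H0: μ_1 = μ_2; H1: μ_1 < μ_2 (two-sample pooled-variance t-test, left-tailed).
s_p² = [(18−1)·11² + (15−1)·10.2²]/(18+15−2) = 113.341
t = (57.8 − 66.7)/√[113.341·(1/18 + 1/15)] = -2.39
df = n₁ + n₂ − 2 = 31
p-value = P(T ≤ -2.39) ≈ 0.0115
Since p ≈ 0.0115 < α = 0.02, reject H0; the data support H1.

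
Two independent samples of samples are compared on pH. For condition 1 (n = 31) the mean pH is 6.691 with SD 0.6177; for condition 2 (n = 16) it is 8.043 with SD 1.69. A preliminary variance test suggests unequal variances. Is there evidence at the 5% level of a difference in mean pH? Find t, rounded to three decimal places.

Let group 1 = condition 1, group 2 = condition 2. H0: μ_1 = μ_2; H1: μ_1 ≠ μ_2 (Welch's two-sample t-test, two-sided).
t = (x̄_1 − x̄_2)/√(s_1²/n_1 + s_2²/n_2) = (6.691 − 8.043)/√(0.6177²/31 + 1.69²/16) = -3.095
Welch–Satterthwaite df ≈ 17.10
Two-sided p-value ≈ 0.0065
Since p ≈ 0.0065 < α = 0.05, reject H0; the data support H1.

-3.095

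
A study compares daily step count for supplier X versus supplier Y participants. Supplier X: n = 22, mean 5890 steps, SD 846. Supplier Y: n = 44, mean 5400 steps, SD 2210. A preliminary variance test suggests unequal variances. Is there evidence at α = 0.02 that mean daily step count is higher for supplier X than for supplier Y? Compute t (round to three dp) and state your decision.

t = 1.293; fail to reject H0

Let group 1 = supplier X, group 2 = supplier Y. H0: μ_1 = μ_2; H1: μ_1 > μ_2 (Welch's two-sample t-test, right-tailed).
t = (x̄_1 − x̄_2)/√(s_1²/n_1 + s_2²/n_2) = (5890 − 5400)/√(846²/22 + 2210²/44) = 1.293
Welch–Satterthwaite df ≈ 61.14
p-value = P(T ≥ 1.293) ≈ 0.1004
Since p ≈ 0.1004 > α = 0.02, fail to reject H0; the evidence is not statistically significant.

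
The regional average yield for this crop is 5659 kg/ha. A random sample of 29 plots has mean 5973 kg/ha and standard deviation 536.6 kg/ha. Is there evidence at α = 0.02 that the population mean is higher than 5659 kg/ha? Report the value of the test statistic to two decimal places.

3.15

H0: μ = 5659; H1: μ > 5659 (one-sample t-test, right-tailed).
t = (x̄ − μ₀)/(s/√n) = (5973 − 5659)/(536.6/√29) = 3.15
df = n − 1 = 28
p-value = P(T ≥ 3.15) ≈ 0.0019
Since p ≈ 0.0019 < α = 0.02, reject H0; the evidence is statistically significant.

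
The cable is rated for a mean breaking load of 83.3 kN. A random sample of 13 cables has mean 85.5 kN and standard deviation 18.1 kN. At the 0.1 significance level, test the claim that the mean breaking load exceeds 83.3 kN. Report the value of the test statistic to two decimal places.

H0: μ = 83.3; H1: μ > 83.3 (one-sample t-test, right-tailed).
t = (x̄ − μ₀)/(s/√n) = (85.5 − 83.3)/(18.1/√13) = 0.44
df = n − 1 = 12
p-value = P(T ≥ 0.44) ≈ 0.3345
Since p ≈ 0.3345 > α = 0.1, fail to reject H0; the evidence is not statistically significant.

0.44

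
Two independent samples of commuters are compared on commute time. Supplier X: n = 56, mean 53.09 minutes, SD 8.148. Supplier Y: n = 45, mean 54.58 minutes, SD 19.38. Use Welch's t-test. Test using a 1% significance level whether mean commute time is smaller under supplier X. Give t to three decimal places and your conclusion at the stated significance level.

t = -0.483; fail to reject H0

Let group 1 = supplier X, group 2 = supplier Y. H0: μ_1 = μ_2; H1: μ_1 < μ_2 (Welch's two-sample t-test, left-tailed).
t = (x̄_1 − x̄_2)/√(s_1²/n_1 + s_2²/n_2) = (53.09 − 54.58)/√(8.148²/56 + 19.38²/45) = -0.483
Welch–Satterthwaite df ≈ 56.48
p-value = P(T ≤ -0.483) ≈ 0.3156
Since p ≈ 0.3156 > α = 0.01, fail to reject H0; the evidence is not statistically significant.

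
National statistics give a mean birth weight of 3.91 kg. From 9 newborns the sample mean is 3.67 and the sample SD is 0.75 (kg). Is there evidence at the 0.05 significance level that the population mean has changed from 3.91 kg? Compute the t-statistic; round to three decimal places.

H0: μ = 3.91; H1: μ ≠ 3.91 (one-sample t-test, two-sided).
t = (x̄ − μ₀)/(s/√n) = (3.67 − 3.91)/(0.75/√9) = -0.960
df = n − 1 = 8
Two-sided p-value ≈ 0.3652
Since p ≈ 0.3652 > α = 0.05, fail to reject H0; the evidence is not statistically significant.

-0.960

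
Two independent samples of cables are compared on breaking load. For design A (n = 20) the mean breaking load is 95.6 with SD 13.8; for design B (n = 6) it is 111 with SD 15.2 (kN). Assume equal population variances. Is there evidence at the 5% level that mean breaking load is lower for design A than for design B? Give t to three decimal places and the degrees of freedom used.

t = -2.346, df = 24

Let group 1 = design A, group 2 = design B. H0: μ_1 = μ_2; H1: μ_1 < μ_2 (two-sample pooled-variance t-test, left-tailed).
s_p² = [(20−1)·13.8² + (6−1)·15.2²]/(20+6−2) = 198.898
t = (95.6 − 111)/√[198.898·(1/20 + 1/6)] = -2.346
df = n₁ + n₂ − 2 = 24
p-value = P(T ≤ -2.346) ≈ 0.014
Since p ≈ 0.014 < α = 0.05, reject H0; the data support H1.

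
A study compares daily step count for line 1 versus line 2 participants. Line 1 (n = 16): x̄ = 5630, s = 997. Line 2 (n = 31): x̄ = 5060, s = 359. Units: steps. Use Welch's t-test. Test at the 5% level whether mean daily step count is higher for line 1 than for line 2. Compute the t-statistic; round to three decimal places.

Let group 1 = line 1, group 2 = line 2. H0: μ_1 = μ_2; H1: μ_1 > μ_2 (Welch's two-sample t-test, right-tailed).
t = (x̄_1 − x̄_2)/√(s_1²/n_1 + s_2²/n_2) = (5630 − 5060)/√(997²/16 + 359²/31) = 2.214
Welch–Satterthwaite df ≈ 17.04
p-value = P(T ≥ 2.214) ≈ 0.020
Since p ≈ 0.020 < α = 0.05, reject H0; the data support H1.

2.214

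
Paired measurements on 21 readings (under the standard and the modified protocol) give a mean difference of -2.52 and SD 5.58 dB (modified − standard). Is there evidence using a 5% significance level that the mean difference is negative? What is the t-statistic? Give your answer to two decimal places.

H0: μ_d = 0; H1: μ_d < 0 (paired t-test on the differences, left-tailed).
t = d̄/(s_d/√n) = -2.52/(5.58/√21) = -2.07
df = n − 1 = 20
p-value = P(T ≤ -2.07) ≈ 0.0258
Since p ≈ 0.0258 < α = 0.05, reject H0; the evidence is statistically significant.

-2.07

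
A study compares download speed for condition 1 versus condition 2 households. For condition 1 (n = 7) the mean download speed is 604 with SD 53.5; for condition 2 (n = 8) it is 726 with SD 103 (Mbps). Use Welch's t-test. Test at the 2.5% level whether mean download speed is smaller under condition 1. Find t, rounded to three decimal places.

Let group 1 = condition 1, group 2 = condition 2. H0: μ_1 = μ_2; H1: μ_1 < μ_2 (Welch's two-sample t-test, left-tailed).
t = (x̄_1 − x̄_2)/√(s_1²/n_1 + s_2²/n_2) = (604 − 726)/√(53.5²/7 + 103²/8) = -2.929
Welch–Satterthwaite df ≈ 10.79
p-value = P(T ≤ -2.929) ≈ 0.0070
Since p ≈ 0.0070 < α = 0.025, reject H0; the evidence is statistically significant.

-2.929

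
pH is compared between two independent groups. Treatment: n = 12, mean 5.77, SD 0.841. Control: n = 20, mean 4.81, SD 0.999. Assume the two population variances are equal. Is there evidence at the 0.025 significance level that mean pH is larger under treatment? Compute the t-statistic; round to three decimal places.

Let group 1 = treatment, group 2 = control. H0: μ_1 = μ_2; H1: μ_1 > μ_2 (two-sample pooled-variance t-test, right-tailed).
s_p² = [(12−1)·0.841² + (20−1)·0.999²]/(12+20−2) = 0.891404
t = (5.77 − 4.81)/√[0.891404·(1/12 + 1/20)] = 2.785
df = n₁ + n₂ − 2 = 30
p-value = P(T ≥ 2.785) ≈ 0.005
Since p ≈ 0.005 < α = 0.025, reject H0; the evidence is statistically significant.

2.785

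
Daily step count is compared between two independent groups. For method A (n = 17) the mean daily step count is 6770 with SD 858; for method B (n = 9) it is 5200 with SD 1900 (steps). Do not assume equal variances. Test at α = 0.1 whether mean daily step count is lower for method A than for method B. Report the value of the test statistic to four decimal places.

Let group 1 = method A, group 2 = method B. H0: μ_1 = μ_2; H1: μ_1 < μ_2 (Welch's two-sample t-test, left-tailed).
t = (x̄_1 − x̄_2)/√(s_1²/n_1 + s_2²/n_2) = (6770 − 5200)/√(858²/17 + 1900²/9) = 2.3551
Welch–Satterthwaite df ≈ 9.76
p-value = P(T ≤ 2.3551) ≈ 0.980
Since p ≈ 0.980 > α = 0.1, fail to reject H0; the evidence is not statistically significant.

2.3551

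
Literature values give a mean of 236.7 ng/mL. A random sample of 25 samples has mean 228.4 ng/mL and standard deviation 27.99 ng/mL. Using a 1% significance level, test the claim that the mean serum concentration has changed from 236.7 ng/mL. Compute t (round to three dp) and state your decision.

H0: μ = 236.7; H1: μ ≠ 236.7 (one-sample t-test, two-sided).
t = (x̄ − μ₀)/(s/√n) = (228.4 − 236.7)/(27.99/√25) = -1.483
df = n − 1 = 24
Two-sided p-value ≈ 0.151
Since p ≈ 0.151 > α = 0.01, fail to reject H0; the data do not provide sufficient evidence against H0.

t = -1.483; fail to reject H0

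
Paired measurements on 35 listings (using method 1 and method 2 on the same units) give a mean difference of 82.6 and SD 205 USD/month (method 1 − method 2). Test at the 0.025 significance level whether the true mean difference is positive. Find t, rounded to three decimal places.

H0: μ_d = 0; H1: μ_d > 0 (paired t-test on the differences, right-tailed).
t = d̄/(s_d/√n) = 82.6/(205/√35) = 2.384
df = n − 1 = 34
p-value = P(T ≥ 2.384) ≈ 0.011
Since p ≈ 0.011 < α = 0.025, reject H0; the evidence is statistically significant.

2.384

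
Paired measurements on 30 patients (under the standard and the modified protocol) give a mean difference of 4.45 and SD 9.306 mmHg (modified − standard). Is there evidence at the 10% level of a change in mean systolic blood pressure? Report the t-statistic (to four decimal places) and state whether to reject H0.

t = 2.6191; reject H0

H0: μ_d = 0; H1: μ_d ≠ 0 (paired t-test on the differences, two-sided).
t = d̄/(s_d/√n) = 4.45/(9.306/√30) = 2.6191
df = n − 1 = 29
Two-sided p-value ≈ 0.0139
Since p ≈ 0.0139 < α = 0.1, reject H0; the data support H1.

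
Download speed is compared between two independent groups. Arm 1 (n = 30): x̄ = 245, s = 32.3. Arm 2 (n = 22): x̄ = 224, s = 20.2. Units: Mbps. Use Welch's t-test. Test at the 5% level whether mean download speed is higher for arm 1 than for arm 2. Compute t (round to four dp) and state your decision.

Let group 1 = arm 1, group 2 = arm 2. H0: μ_1 = μ_2; H1: μ_1 > μ_2 (Welch's two-sample t-test, right-tailed).
t = (x̄_1 − x̄_2)/√(s_1²/n_1 + s_2²/n_2) = (245 − 224)/√(32.3²/30 + 20.2²/22) = 2.8758
Welch–Satterthwaite df ≈ 48.95
p-value = P(T ≥ 2.8758) ≈ 0.003
Since p ≈ 0.003 < α = 0.05, reject H0; the data support H1.

t = 2.8758; reject H0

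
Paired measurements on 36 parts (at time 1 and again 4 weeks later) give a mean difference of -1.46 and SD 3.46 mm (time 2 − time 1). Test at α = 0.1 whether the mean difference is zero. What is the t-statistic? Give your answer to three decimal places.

H0: μ_d = 0; H1: μ_d ≠ 0 (paired t-test on the differences, two-sided).
t = d̄/(s_d/√n) = -1.46/(3.46/√36) = -2.532
df = n − 1 = 35
Two-sided p-value ≈ 0.016
Since p ≈ 0.016 < α = 0.1, reject H0; the data support H1.

-2.532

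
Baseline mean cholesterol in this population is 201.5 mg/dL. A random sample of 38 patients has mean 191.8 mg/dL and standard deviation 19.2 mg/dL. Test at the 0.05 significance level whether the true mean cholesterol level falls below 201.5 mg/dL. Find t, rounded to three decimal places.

H0: μ = 201.5; H1: μ < 201.5 (one-sample t-test, left-tailed).
t = (x̄ − μ₀)/(s/√n) = (191.8 − 201.5)/(19.2/√38) = -3.114
df = n − 1 = 37
p-value = P(T ≤ -3.114) ≈ 0.0018
Since p ≈ 0.0018 < α = 0.05, reject H0; the data support H1.

-3.114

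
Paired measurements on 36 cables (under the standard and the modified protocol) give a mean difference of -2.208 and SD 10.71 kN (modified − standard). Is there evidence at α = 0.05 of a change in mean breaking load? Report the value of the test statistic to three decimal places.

H0: μ_d = 0; H1: μ_d ≠ 0 (paired t-test on the differences, two-sided).
t = d̄/(s_d/√n) = -2.208/(10.71/√36) = -1.237
df = n − 1 = 35
Two-sided p-value ≈ 0.2243
Since p ≈ 0.2243 > α = 0.05, fail to reject H0; the evidence is not statistically significant.

-1.237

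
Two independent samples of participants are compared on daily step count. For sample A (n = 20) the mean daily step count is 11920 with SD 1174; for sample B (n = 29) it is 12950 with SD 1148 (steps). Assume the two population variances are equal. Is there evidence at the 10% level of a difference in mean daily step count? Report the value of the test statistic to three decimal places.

Let group 1 = sample A, group 2 = sample B. H0: μ_1 = μ_2; H1: μ_1 ≠ μ_2 (two-sample pooled-variance t-test, two-sided).
s_p² = [(20−1)·1174² + (29−1)·1148²]/(20+29−2) = 1342310
t = (11920 − 12950)/√[1342310·(1/20 + 1/29)] = -3.059
df = n₁ + n₂ − 2 = 47
Two-sided p-value ≈ 0.0037
Since p ≈ 0.0037 < α = 0.1, reject H0; the evidence is statistically significant.

-3.059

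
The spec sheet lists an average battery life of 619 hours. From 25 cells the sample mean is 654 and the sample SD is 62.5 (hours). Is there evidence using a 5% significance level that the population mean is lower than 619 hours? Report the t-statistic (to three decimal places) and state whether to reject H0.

H0: μ = 619; H1: μ < 619 (one-sample t-test, left-tailed).
t = (x̄ − μ₀)/(s/√n) = (654 − 619)/(62.5/√25) = 2.800
df = n − 1 = 24
p-value = P(T ≤ 2.800) ≈ 0.995
Since p ≈ 0.995 > α = 0.05, fail to reject H0; the data do not provide sufficient evidence against H0.

t = 2.800; fail to reject H0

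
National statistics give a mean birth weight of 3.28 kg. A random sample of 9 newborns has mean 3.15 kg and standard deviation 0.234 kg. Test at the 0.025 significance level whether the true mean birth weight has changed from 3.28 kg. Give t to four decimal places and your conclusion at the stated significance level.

t = -1.6667; fail to reject H0

H0: μ = 3.28; H1: μ ≠ 3.28 (one-sample t-test, two-sided).
t = (x̄ − μ₀)/(s/√n) = (3.15 − 3.28)/(0.234/√9) = -1.6667
df = n − 1 = 8
Two-sided p-value ≈ 0.1341
Since p ≈ 0.1341 > α = 0.025, fail to reject H0; the evidence is not statistically significant.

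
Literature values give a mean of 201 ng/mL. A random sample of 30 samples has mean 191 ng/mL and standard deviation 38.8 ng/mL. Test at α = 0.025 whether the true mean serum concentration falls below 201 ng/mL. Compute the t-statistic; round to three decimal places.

-1.412

H0: μ = 201; H1: μ < 201 (one-sample t-test, left-tailed).
t = (x̄ − μ₀)/(s/√n) = (191 − 201)/(38.8/√30) = -1.412
df = n − 1 = 29
p-value = P(T ≤ -1.412) ≈ 0.084
Since p ≈ 0.084 > α = 0.025, fail to reject H0; the data do not provide sufficient evidence against H0.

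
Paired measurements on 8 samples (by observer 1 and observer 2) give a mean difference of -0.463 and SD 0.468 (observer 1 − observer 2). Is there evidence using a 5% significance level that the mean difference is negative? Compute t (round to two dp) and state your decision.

t = -2.80; reject H0

H0: μ_d = 0; H1: μ_d < 0 (paired t-test on the differences, left-tailed).
t = d̄/(s_d/√n) = -0.463/(0.468/√8) = -2.80
df = n − 1 = 7
p-value = P(T ≤ -2.80) ≈ 0.013
Since p ≈ 0.013 < α = 0.05, reject H0; the data support H1.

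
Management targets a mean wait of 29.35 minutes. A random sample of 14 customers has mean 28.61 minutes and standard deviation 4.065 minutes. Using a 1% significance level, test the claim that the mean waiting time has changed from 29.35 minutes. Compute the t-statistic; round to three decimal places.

H0: μ = 29.35; H1: μ ≠ 29.35 (one-sample t-test, two-sided).
t = (x̄ − μ₀)/(s/√n) = (28.61 − 29.35)/(4.065/√14) = -0.681
df = n − 1 = 13
Two-sided p-value ≈ 0.508
Since p ≈ 0.508 > α = 0.01, fail to reject H0; the evidence is not statistically significant.

-0.681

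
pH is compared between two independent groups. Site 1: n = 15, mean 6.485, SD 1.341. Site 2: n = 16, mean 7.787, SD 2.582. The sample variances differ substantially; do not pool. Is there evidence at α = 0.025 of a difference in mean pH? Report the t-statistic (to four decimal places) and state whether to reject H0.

t = -1.7775; fail to reject H0

Let group 1 = site 1, group 2 = site 2. H0: μ_1 = μ_2; H1: μ_1 ≠ μ_2 (Welch's two-sample t-test, two-sided).
t = (x̄_1 − x̄_2)/√(s_1²/n_1 + s_2²/n_2) = (6.485 − 7.787)/√(1.341²/15 + 2.582²/16) = -1.7775
Welch–Satterthwaite df ≈ 22.85
Two-sided p-value ≈ 0.0888
Since p ≈ 0.0888 > α = 0.025, fail to reject H0; the evidence is not statistically significant.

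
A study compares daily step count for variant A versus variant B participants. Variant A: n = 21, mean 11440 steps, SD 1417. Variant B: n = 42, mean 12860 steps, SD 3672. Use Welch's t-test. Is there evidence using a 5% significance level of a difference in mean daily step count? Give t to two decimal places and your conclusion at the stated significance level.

t = -2.20; reject H0

Let group 1 = variant A, group 2 = variant B. H0: μ_1 = μ_2; H1: μ_1 ≠ μ_2 (Welch's two-sample t-test, two-sided).
t = (x̄_1 − x̄_2)/√(s_1²/n_1 + s_2²/n_2) = (11440 − 12860)/√(1417²/21 + 3672²/42) = -2.20
Welch–Satterthwaite df ≈ 58.43
Two-sided p-value ≈ 0.032
Since p ≈ 0.032 < α = 0.05, reject H0; the evidence is statistically significant.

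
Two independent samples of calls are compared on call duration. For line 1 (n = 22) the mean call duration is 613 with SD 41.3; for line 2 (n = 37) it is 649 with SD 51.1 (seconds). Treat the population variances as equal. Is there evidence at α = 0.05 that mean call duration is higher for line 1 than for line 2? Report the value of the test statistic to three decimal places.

Let group 1 = line 1, group 2 = line 2. H0: μ_1 = μ_2; H1: μ_1 > μ_2 (two-sample pooled-variance t-test, right-tailed).
s_p² = [(22−1)·41.3² + (37−1)·51.1²]/(22+37−2) = 2277.6
t = (613 − 649)/√[2277.6·(1/22 + 1/37)] = -2.802
df = n₁ + n₂ − 2 = 57
p-value = P(T ≥ -2.802) ≈ 0.9965
Since p ≈ 0.9965 > α = 0.05, fail to reject H0; the data do not provide sufficient evidence against H0.

-2.802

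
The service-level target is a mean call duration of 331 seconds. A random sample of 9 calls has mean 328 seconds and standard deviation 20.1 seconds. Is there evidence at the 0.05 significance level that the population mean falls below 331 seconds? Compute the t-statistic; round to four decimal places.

H0: μ = 331; H1: μ < 331 (one-sample t-test, left-tailed).
t = (x̄ − μ₀)/(s/√n) = (328 − 331)/(20.1/√9) = -0.4478
df = n − 1 = 8
p-value = P(T ≤ -0.4478) ≈ 0.333
Since p ≈ 0.333 > α = 0.05, fail to reject H0; the evidence is not statistically significant.

-0.4478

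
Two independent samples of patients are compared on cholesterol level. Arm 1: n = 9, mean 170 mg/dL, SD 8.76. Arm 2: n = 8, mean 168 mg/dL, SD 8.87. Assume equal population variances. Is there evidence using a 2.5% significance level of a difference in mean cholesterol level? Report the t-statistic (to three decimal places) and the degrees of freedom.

Let group 1 = arm 1, group 2 = arm 2. H0: μ_1 = μ_2; H1: μ_1 ≠ μ_2 (two-sample pooled-variance t-test, two-sided).
s_p² = [(9−1)·8.76² + (8−1)·8.87²]/(9+8−2) = 77.6426
t = (170 − 168)/√[77.6426·(1/9 + 1/8)] = 0.467
df = n₁ + n₂ − 2 = 15
Two-sided p-value ≈ 0.6471
Since p ≈ 0.6471 > α = 0.025, fail to reject H0; the data do not provide sufficient evidence against H0.

t = 0.467, df = 15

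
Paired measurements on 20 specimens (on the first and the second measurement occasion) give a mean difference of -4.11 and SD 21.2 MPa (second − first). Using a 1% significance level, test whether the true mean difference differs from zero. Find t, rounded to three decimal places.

H0: μ_d = 0; H1: μ_d ≠ 0 (paired t-test on the differences, two-sided).
t = d̄/(s_d/√n) = -4.11/(21.2/√20) = -0.867
df = n − 1 = 19
Two-sided p-value ≈ 0.3968
Since p ≈ 0.3968 > α = 0.01, fail to reject H0; the data do not provide sufficient evidence against H0.

-0.867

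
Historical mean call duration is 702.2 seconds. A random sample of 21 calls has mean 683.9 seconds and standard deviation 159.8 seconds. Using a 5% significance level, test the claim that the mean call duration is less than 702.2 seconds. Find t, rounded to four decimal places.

H0: μ = 702.2; H1: μ < 702.2 (one-sample t-test, left-tailed).
t = (x̄ − μ₀)/(s/√n) = (683.9 − 702.2)/(159.8/√21) = -0.5248
df = n − 1 = 20
p-value = P(T ≤ -0.5248) ≈ 0.303
Since p ≈ 0.303 > α = 0.05, fail to reject H0; the data do not provide sufficient evidence against H0.

-0.5248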